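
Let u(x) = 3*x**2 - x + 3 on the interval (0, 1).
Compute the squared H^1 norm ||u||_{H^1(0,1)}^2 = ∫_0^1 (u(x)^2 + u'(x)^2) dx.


||u||_{H^1}^2 = 589/30

The H^1 norm (squared) on an interval (0, L) is
  ||u||_{H^1}^2 = ∫_0^L u(x)^2 dx + ∫_0^L u'(x)^2 dx.
Compute u'(x) = 6*x - 1.
Then u(x)^2 = 9*x**4 - 6*x**3 + 19*x**2 - 6*x + 9 and u'(x)^2 = 36*x**2 - 12*x + 1.
Integrate each monomial from 0 to 1 using ∫_0^1 c·x^n dx = c·1^(n+1)/(n+1):
  ∫_0^1 u(x)^2 dx = ∫_0^1 (9*x^4 - 6*x^3 + 19*x^2 - 6*x + 9) dx. Term by term:
    ∫_0^1 9*x^4 dx = 9/5;  ∫_0^1 -6*x^3 dx = -3/2;  ∫_0^1 19*x^2 dx = 19/3;
    ∫_0^1 -6*x dx = -3;  ∫_0^1 9 dx = 9.
  Sum: 9/5 − 3/2 + 19/3 − 3 + 9 = 379/30.
  ∫_0^1 u'(x)^2 dx = ∫_0^1 (36*x^2 - 12*x + 1) dx. Term by term:
    ∫_0^1 36*x^2 dx = 12;  ∫_0^1 -12*x dx = -6;  ∫_0^1 1 dx = 1.
  Sum: 12 − 6 + 1 = 7.
Adding: ||u||_{H^1}^2 = 379/30 + 7 = 589/30.


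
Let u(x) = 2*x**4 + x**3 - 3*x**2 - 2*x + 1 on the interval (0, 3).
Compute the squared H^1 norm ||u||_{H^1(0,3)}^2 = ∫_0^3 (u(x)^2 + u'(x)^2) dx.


||u||_{H^1}^2 = 984792/35

The H^1 norm (squared) on an interval (0, L) is
  ||u||_{H^1}^2 = ∫_0^L u(x)^2 dx + ∫_0^L u'(x)^2 dx.
Compute u'(x) = 8*x**3 + 3*x**2 - 6*x - 2.
Then u(x)^2 = 4*x**8 + 4*x**7 - 11*x**6 - 14*x**5 + 9*x**4 + 14*x**3 - 2*x**2 - 4*x + 1 and u'(x)^2 = 64*x**6 + 48*x**5 - 87*x**4 - 68*x**3 + 24*x**2 + 24*x + 4.
Integrate each monomial from 0 to 3 using ∫_0^3 c·x^n dx = c·3^(n+1)/(n+1):
  ∫_0^3 u(x)^2 dx = ∫_0^3 (4*x^8 + 4*x^7 - 11*x^6 - 14*x^5 + 9*x^4 + 14*x^3 - 2*x^2 - 4*x + 1) dx. Term by term:
    ∫_0^3 4*x^8 dx = 8748;  ∫_0^3 4*x^7 dx = 6561/2;  ∫_0^3 -11*x^6 dx = -24057/7;
    ∫_0^3 -14*x^5 dx = -1701;  ∫_0^3 9*x^4 dx = 2187/5;  ∫_0^3 14*x^3 dx = 567/2;
    ∫_0^3 -2*x^2 dx = -18;  ∫_0^3 -4*x dx = -18;  ∫_0^3 1 dx = 3.
  Sum: 8748 + 6561/2 − 24057/7 − 1701 + 2187/5 + 567/2 − 18 − 18 + 3 = 265254/35.
  ∫_0^3 u'(x)^2 dx = ∫_0^3 (64*x^6 + 48*x^5 - 87*x^4 - 68*x^3 + 24*x^2 + 24*x + 4) dx. Term by term:
    ∫_0^3 64*x^6 dx = 139968/7;  ∫_0^3 48*x^5 dx = 5832;  ∫_0^3 -87*x^4 dx = -21141/5;
    ∫_0^3 -68*x^3 dx = -1377;  ∫_0^3 24*x^2 dx = 216;  ∫_0^3 24*x dx = 108;
    ∫_0^3 4 dx = 12.
  Sum: 139968/7 + 5832 − 21141/5 − 1377 + 216 + 108 + 12 = 719538/35.
Adding: ||u||_{H^1}^2 = 265254/35 + 719538/35 = 984792/35.


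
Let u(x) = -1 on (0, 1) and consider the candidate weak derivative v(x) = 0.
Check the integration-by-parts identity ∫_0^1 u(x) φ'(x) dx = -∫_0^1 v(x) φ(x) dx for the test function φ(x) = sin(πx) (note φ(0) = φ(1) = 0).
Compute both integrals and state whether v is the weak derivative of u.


LHS = 0, RHS = 0. Yes, v = u' weakly.

u(x) = -1, classical derivative u'(x) = 0.
φ(x) = sin(πx), so φ'(x) = π*cos(π*x).
Note φ(0) = φ(1) = 0, so the boundary term u·φ vanishes.
LHS = ∫_0^1 u(x) φ'(x) dx = ∫_0^1 (-π*cos(π*x)) dx. Term by term:
  ∫_0^1 -π*cos(π*x) dx = 0.
So LHS = 0.
∫_0^1 v(x) φ(x) dx = ∫_0^1 (0) dx. Term by term:
  ∫_0^1 0 dx = 0.
So RHS = -∫_0^1 v(x) φ(x) dx = 0.
LHS = RHS, so the identity holds for this test φ.
Moreover u is smooth here and v(x) = u'(x) = 0 pointwise, so the identity holds for every test function. Hence v is the weak derivative of u.


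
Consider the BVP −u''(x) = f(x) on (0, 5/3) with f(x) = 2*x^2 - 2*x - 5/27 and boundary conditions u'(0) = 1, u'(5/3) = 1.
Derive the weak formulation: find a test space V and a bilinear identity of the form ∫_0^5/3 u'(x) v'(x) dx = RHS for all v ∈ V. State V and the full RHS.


V = H^1(0, 5/3) (v unrestricted at boundary; u is determined up to an additive constant); weak form: ∫_0^5/3 u'v' dx = ∫_0^5/3 (2*x^2 - 2*x - 5/27) v dx + v(5/3) − v(0) for all v ∈ V.

Multiply both sides by a test function v and integrate from 0 to 5/3:
  ∫_0^5/3 −u''(x) v(x) dx = ∫_0^5/3 f(x) v(x) dx.
Integrate the LHS by parts once:
  ∫_0^5/3 −u'' v dx = −[u'(x) v(x)]_0^5/3 + ∫_0^5/3 u'(x) v'(x) dx.
Thus ∫_0^5/3 u'(x) v'(x) dx = ∫_0^5/3 f(x) v(x) dx + [u'(x) v(x)]_0^5/3.
Choose V so that boundary terms are either known or forced to vanish.
u has inhomogeneous Neumann u'(0) = 1, u'(5/3) = 1. [u' v]_0^5/3 = (1)·v(5/3) − (1)·v(0) = v(5/3) − v(0). Take V = H^1(0, 5/3); boundary term becomes part of RHS.
Weak formulation: find u (satisfying any essential BC) such that ∫_0^5/3 u'(x) v'(x) dx = ∫_0^5/3 f v dx + v(5/3) − v(0) for all v ∈ V (Neumann data are natural BCs: they enter the RHS as boundary terms).
Substituting f(x) = 2*x^2 - 2*x - 5/27, the right-hand side is ∫_0^5/3 (2*x^2 - 2*x - 5/27) v dx + v(5/3) − v(0).
Compatibility check (pure Neumann): taking v ≡ 1 ∈ V gives 0 = ∫_0^5/3 f dx + (1) − (1), i.e. ∫_0^5/3 f dx must equal u'(0) − u'(5/3) = 0. Indeed ∫_0^5/3 (2*x^2 - 2*x - 5/27) dx = 0, so the data are compatible. The solution is then unique only up to an additive constant (fix it e.g. by requiring ∫_0^5/3 u dx = 0).


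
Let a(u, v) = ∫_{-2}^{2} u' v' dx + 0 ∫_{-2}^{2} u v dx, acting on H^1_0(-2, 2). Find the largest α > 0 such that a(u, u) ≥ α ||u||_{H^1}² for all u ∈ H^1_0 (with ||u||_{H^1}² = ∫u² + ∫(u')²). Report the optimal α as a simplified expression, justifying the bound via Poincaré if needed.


α = π^2/(π^2 + 16)

Coercivity of a(·,·) on H^1_0(-2, 2) means a(u, u) ≥ α ||u||_{H^1}² for every u ∈ H^1_0.
The interval has length L = 4, and Poincaré/coercivity depend only on L. Here a(u, u) = ∫(u')² + (0)·∫u².
Here c = 0, so a(u,u) = ∫(u')² alone. The condition a(u,u) ≥ α||u||_{H^1}² reads (1−α)∫(u')² ≥ (α−c)∫u². Any admissible α is ≤ 1 (rapidly oscillating u have ∫u²/∫(u')² → 0), and α = 1 would force 0 ≥ (1−c)∫u², impossible since c < 1; so 1−α > 0. By the sharp Poincaré inequality on H^1_0 of an interval of length L, ∫(u')² ≥ (π/L)²∫u² with equality for the first sine mode sin(π(x−x₀)/L) (x₀ the left endpoint), so the inequality holds for all u iff (1−α)(π/L)² ≥ α − c, i.e. α ≤ ((π/L)² + c)/((π/L)² + 1) = (1 + c(L/π)²)/(1 + (L/π)²). (Direct route, valid since c ≤ 0: Poincaré gives c∫u² ≥ c(L/π)²∫(u')², so a(u,u) ≥ (1 + c(L/π)²)∫(u')², while ||u||_{H^1}² ≤ (1 + (L/π)²)∫(u')²; dividing yields the same α.) With (π/L)² = π^2/16 and c = 0, the largest admissible constant is α = ((π/L)² + c)/((π/L)² + 1).
Simplifying, α = π^2/(π^2 + 16).


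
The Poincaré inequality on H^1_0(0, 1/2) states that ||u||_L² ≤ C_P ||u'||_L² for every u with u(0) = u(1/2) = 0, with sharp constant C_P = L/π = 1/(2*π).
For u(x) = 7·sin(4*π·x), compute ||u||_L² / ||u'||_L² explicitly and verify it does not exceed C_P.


||u||_L² / ||u'||_L² = 1/(4*π) < C_P = 1/(2*π).

u(x) = 7·sin(4*π·x), so u'(x) = 28*π*cos(4*π*x).
Writing u(x) = A·sin(kπx/L) with A = 7 and k = 2, use ∫_0^L sin²(kπx/L) dx = L/2 and ∫_0^L cos²(kπx/L) dx = L/2.
u² = 49·sin²(4*π·x) and (u')² = 784*π^2·cos²(4*π·x), and each of sin², cos² integrates to L/2 = 1/4 over (0, 1/2).
∫_0^1/2 u² dx = 49/4, so ||u||_L² = 7/2.
∫_0^1/2 (u')² dx = 196*π^2, so ||u'||_L² = 14*π.
Ratio ||u||_L² / ||u'||_L² = 1/(4*π).
Sharp Poincaré constant on H^1_0(0, 1/2) is C_P = L/π = 1/(2*π), achieved by sin(2*π·x).
This is the k = 2 harmonic; the ratio L/(kπ) is strictly less than C_P = L/π, consistent with the sharp inequality ||u||_L² ≤ C_P ||u'||_L².


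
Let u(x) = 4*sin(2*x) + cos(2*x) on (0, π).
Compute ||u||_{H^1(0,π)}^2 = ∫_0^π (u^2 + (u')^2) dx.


||u||_{H^1(0,π)}^2 = 85*π/2

u'(x) = -2*sin(2*x) + 8*cos(2*x).
Expand u² and (u')² and integrate term by term on (0, π), using: for integers n ≥ 1, ∫_0^π sin²(nx) dx = ∫_0^π cos²(nx) dx = π/2; for n ≠ n', ∫_0^π sin(nx)sin(n'x) dx = ∫_0^π cos(nx)cos(n'x) dx = 0; and by product-to-sum, ∫_0^π sin(nx)cos(n'x) dx = ½∫_0^π [sin((n+n')x) + sin((n−n')x)] dx, which is 0 when n+n' is even and 2n/(n²−n'²) when n+n' is odd (it need not vanish on (0, π)).
  u² squared terms: (4)²·∫sin(2x)² dx = 16·π/2 = 8*π;  (1)²·∫cos(2x)² dx = 1·π/2 = π/2.
  u² cross terms: 2·(4)·(1)·∫sin(2x)·cos(2x) dx = 8·(0) = 0.
  So ∫_0^π u² dx = 8*π + π/2 + 0 = 17*π/2.
  (u')² squared terms: (-2)²·∫sin(2x)² dx = 4·π/2 = 2*π;  (8)²·∫cos(2x)² dx = 64·π/2 = 32*π.
  (u')² cross terms: 2·(-2)·(8)·∫sin(2x)·cos(2x) dx = -32·(0) = 0.
  So ∫_0^π (u')² dx = 2*π + 32*π + 0 = 34*π.
||u||_{H^1}^2 = (17*π/2) + (34*π) = 85*π/2.


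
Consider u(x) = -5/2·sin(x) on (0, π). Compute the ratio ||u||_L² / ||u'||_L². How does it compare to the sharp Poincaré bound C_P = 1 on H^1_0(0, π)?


||u||_L² / ||u'||_L² = 1 = C_P.

u(x) = -5/2·sin(x), so u'(x) = -5*cos(x)/2.
Writing u(x) = A·sin(kπx/L) with A = -5/2 and k = 1, use ∫_0^L sin²(kπx/L) dx = L/2 and ∫_0^L cos²(kπx/L) dx = L/2.
u² = 25/4·sin²(x) and (u')² = 25/4·cos²(x), and each of sin², cos² integrates to L/2 = π/2 over (0, π).
∫_0^π u² dx = 25*π/8, so ||u||_L² = 5*sqrt(2)*sqrt(π)/4.
∫_0^π (u')² dx = 25*π/8, so ||u'||_L² = 5*sqrt(2)*sqrt(π)/4.
Ratio ||u||_L² / ||u'||_L² = 1.
Sharp Poincaré constant on H^1_0(0, π) is C_P = L/π = 1, achieved by sin(x).
This is the k = 1 eigenfunction (up to amplitude), so the ratio equals the sharp Poincaré constant exactly.


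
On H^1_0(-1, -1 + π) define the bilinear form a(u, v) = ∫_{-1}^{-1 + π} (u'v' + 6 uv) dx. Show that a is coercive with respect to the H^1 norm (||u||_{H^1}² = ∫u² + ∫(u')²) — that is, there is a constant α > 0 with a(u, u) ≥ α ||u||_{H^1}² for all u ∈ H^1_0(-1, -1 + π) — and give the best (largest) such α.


α = 1

Coercivity of a(·,·) on H^1_0(-1, -1 + π) means a(u, u) ≥ α ||u||_{H^1}² for every u ∈ H^1_0.
The interval has length L = π, and Poincaré/coercivity depend only on L. Here a(u, u) = ∫(u')² + (6)·∫u².
Here c = 6 ≥ 1, so a(u,u) = ∫(u')² + c∫u² ≥ ∫(u')² + ∫u² = ||u||_{H^1}², i.e. α = 1 works. No larger α is possible: a(u,u) ≥ α||u||_{H^1}² means (1−α)∫(u')² ≥ (α−c)∫u², and for the modes u_n = sin(nπ(x−x₀)/L) (x₀ the left endpoint) one has ∫u_n²/∫(u_n')² = (L/(nπ))² → 0, so a(u_n,u_n)/||u_n||_{H^1}² → 1. Hence the optimal constant is α = 1.
Therefore α = 1.


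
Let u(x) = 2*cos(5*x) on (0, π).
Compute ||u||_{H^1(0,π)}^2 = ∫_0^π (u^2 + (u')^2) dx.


||u||_{H^1(0,π)}^2 = 52*π

u'(x) = -10*sin(5*x).
Expand u² and (u')² and integrate term by term on (0, π), using: for integers n ≥ 1, ∫_0^π sin²(nx) dx = ∫_0^π cos²(nx) dx = π/2; for n ≠ n', ∫_0^π sin(nx)sin(n'x) dx = ∫_0^π cos(nx)cos(n'x) dx = 0; and by product-to-sum, ∫_0^π sin(nx)cos(n'x) dx = ½∫_0^π [sin((n+n')x) + sin((n−n')x)] dx, which is 0 when n+n' is even and 2n/(n²−n'²) when n+n' is odd (it need not vanish on (0, π)).
  u² squared terms: (2)²·∫cos(5x)² dx = 4·π/2 = 2*π.
  So ∫_0^π u² dx = 2*π.
  (u')² squared terms: (-10)²·∫sin(5x)² dx = 100·π/2 = 50*π.
  So ∫_0^π (u')² dx = 50*π.
||u||_{H^1}^2 = (2*π) + (50*π) = 52*π.


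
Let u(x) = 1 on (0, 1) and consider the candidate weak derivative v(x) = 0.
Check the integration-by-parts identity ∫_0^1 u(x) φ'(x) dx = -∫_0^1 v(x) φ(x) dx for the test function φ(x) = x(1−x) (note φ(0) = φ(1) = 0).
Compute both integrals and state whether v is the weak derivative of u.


LHS = 0, RHS = 0. Yes, v = u' weakly.

u(x) = 1, classical derivative u'(x) = 0.
φ(x) = x(1−x), so φ'(x) = 1 - 2*x.
Note φ(0) = φ(1) = 0, so the boundary term u·φ vanishes.
LHS = ∫_0^1 u(x) φ'(x) dx = ∫_0^1 (1 - 2*x) dx. Term by term:
  ∫_0^1 -2*x dx = -1;  ∫_0^1 1 dx = 1.
Sum: -1 + 1 = 0.
So LHS = 0.
∫_0^1 v(x) φ(x) dx = ∫_0^1 (0) dx. Term by term:
  ∫_0^1 0 dx = 0.
So RHS = -∫_0^1 v(x) φ(x) dx = 0.
LHS = RHS, so the identity holds for this test φ.
Moreover u is smooth here and v(x) = u'(x) = 0 pointwise, so the identity holds for every test function. Hence v is the weak derivative of u.


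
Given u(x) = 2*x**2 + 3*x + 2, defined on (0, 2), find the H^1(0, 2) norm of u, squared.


||u||_{H^1}^2 = 1298/5

The H^1 norm (squared) on an interval (0, L) is
  ||u||_{H^1}^2 = ∫_0^L u(x)^2 dx + ∫_0^L u'(x)^2 dx.
Compute u'(x) = 4*x + 3.
Then u(x)^2 = 4*x**4 + 12*x**3 + 17*x**2 + 12*x + 4 and u'(x)^2 = 16*x**2 + 24*x + 9.
Integrate each monomial from 0 to 2 using ∫_0^2 c·x^n dx = c·2^(n+1)/(n+1):
  ∫_0^2 u(x)^2 dx = ∫_0^2 (4*x^4 + 12*x^3 + 17*x^2 + 12*x + 4) dx. Term by term:
    ∫_0^2 4*x^4 dx = 128/5;  ∫_0^2 12*x^3 dx = 48;  ∫_0^2 17*x^2 dx = 136/3;
    ∫_0^2 12*x dx = 24;  ∫_0^2 4 dx = 8.
  Sum: 128/5 + 48 + 136/3 + 24 + 8 = 2264/15.
  ∫_0^2 u'(x)^2 dx = ∫_0^2 (16*x^2 + 24*x + 9) dx. Term by term:
    ∫_0^2 16*x^2 dx = 128/3;  ∫_0^2 24*x dx = 48;  ∫_0^2 9 dx = 18.
  Sum: 128/3 + 48 + 18 = 326/3.
Adding: ||u||_{H^1}^2 = 2264/15 + 326/3 = 1298/5.


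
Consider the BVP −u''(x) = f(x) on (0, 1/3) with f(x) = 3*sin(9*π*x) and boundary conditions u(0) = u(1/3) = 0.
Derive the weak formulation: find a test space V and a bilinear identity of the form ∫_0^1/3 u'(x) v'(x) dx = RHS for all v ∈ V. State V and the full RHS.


V = H^1_0(0, 1/3) (so v(0) = v(1/3) = 0); weak form: ∫_0^1/3 u'v' dx = ∫_0^1/3 (3*sin(9*π*x)) v dx for all v ∈ V.

Multiply both sides by a test function v and integrate from 0 to 1/3:
  ∫_0^1/3 −u''(x) v(x) dx = ∫_0^1/3 f(x) v(x) dx.
Integrate the LHS by parts once:
  ∫_0^1/3 −u'' v dx = −[u'(x) v(x)]_0^1/3 + ∫_0^1/3 u'(x) v'(x) dx.
Thus ∫_0^1/3 u'(x) v'(x) dx = ∫_0^1/3 f(x) v(x) dx + [u'(x) v(x)]_0^1/3.
Choose V so that boundary terms are either known or forced to vanish.
u is Dirichlet: u(0) = u(1/3) = 0. Let V = H^1_0(0, 1/3); then v(0) = v(1/3) = 0, and [u' v]_0^1/3 = 0.
Weak formulation: find u (satisfying any essential BC) such that ∫_0^1/3 u'(x) v'(x) dx = ∫_0^1/3 f v dx for all v ∈ V.
Substituting f(x) = 3*sin(9*π*x), the right-hand side is ∫_0^1/3 (3*sin(9*π*x)) v dx.


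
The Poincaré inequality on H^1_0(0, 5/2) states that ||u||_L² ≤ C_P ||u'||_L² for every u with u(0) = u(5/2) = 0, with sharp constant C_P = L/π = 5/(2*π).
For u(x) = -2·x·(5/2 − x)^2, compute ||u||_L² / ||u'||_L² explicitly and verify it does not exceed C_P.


||u||_L² / ||u'||_L² = 5*sqrt(14)/28 < C_P = 5/(2*π).

u(x) = -2·x·(5/2 − x)^2, so u'(x) = (5 - 6*x)*(x - 5/2).
u(x) = -2·x·(5/2 − x)^2 vanishes at x = 0 and x = 5/2, so u ∈ H^1_0(0, 5/2). Differentiate via the product rule and integrate the resulting polynomials term by term.
  ∫_0^5/2 u² dx = ∫_0^5/2 (4*x^6 - 40*x^5 + 150*x^4 - 250*x^3 + 625*x^2/4) dx. Term by term:
    ∫_0^5/2 4*x^6 dx = 78125/224;  ∫_0^5/2 -40*x^5 dx = -78125/48;  ∫_0^5/2 150*x^4 dx = 46875/16;
    ∫_0^5/2 -250*x^3 dx = -78125/32;  ∫_0^5/2 625*x^2/4 dx = 78125/96.
  Sum: 78125/224 − 78125/48 + 46875/16 − 78125/32 + 78125/96 = 15625/672.
  ∫_0^5/2 (u')² dx = ∫_0^5/2 (36*x^4 - 240*x^3 + 550*x^2 - 500*x + 625/4) dx. Term by term:
    ∫_0^5/2 36*x^4 dx = 5625/8;  ∫_0^5/2 -240*x^3 dx = -9375/4;  ∫_0^5/2 550*x^2 dx = 34375/12;
    ∫_0^5/2 -500*x dx = -3125/2;  ∫_0^5/2 625/4 dx = 3125/8.
  Sum: 5625/8 − 9375/4 + 34375/12 − 3125/2 + 3125/8 = 625/12.
∫_0^5/2 u² dx = 15625/672, so ||u||_L² = 125*sqrt(42)/168.
∫_0^5/2 (u')² dx = 625/12, so ||u'||_L² = 25*sqrt(3)/6.
Ratio ||u||_L² / ||u'||_L² = 5*sqrt(14)/28.
Sharp Poincaré constant on H^1_0(0, 5/2) is C_P = L/π = 5/(2*π), achieved by sin(2*π/5·x).
A polynomial bump cannot attain the sharp Poincaré constant (only the first sine eigenfunction does), so the ratio is strictly less than C_P, consistent with ||u||_L² ≤ C_P ||u'||_L².


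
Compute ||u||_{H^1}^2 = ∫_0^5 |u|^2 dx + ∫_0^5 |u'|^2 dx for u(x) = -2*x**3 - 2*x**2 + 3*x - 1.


||u||_{H^1}^2 = 1860800/21

The H^1 norm (squared) on an interval (0, L) is
  ||u||_{H^1}^2 = ∫_0^L u(x)^2 dx + ∫_0^L u'(x)^2 dx.
Compute u'(x) = -6*x**2 - 4*x + 3.
Then u(x)^2 = 4*x**6 + 8*x**5 - 8*x**4 - 8*x**3 + 13*x**2 - 6*x + 1 and u'(x)^2 = 36*x**4 + 48*x**3 - 20*x**2 - 24*x + 9.
Integrate each monomial from 0 to 5 using ∫_0^5 c·x^n dx = c·5^(n+1)/(n+1):
  ∫_0^5 u(x)^2 dx = ∫_0^5 (4*x^6 + 8*x^5 - 8*x^4 - 8*x^3 + 13*x^2 - 6*x + 1) dx. Term by term:
    ∫_0^5 4*x^6 dx = 312500/7;  ∫_0^5 8*x^5 dx = 62500/3;  ∫_0^5 -8*x^4 dx = -5000;
    ∫_0^5 -8*x^3 dx = -1250;  ∫_0^5 13*x^2 dx = 1625/3;  ∫_0^5 -6*x dx = -75;
    ∫_0^5 1 dx = 5.
  Sum: 312500/7 + 62500/3 − 5000 − 1250 + 1625/3 − 75 + 5 = 417885/7.
  ∫_0^5 u'(x)^2 dx = ∫_0^5 (36*x^4 + 48*x^3 - 20*x^2 - 24*x + 9) dx. Term by term:
    ∫_0^5 36*x^4 dx = 22500;  ∫_0^5 48*x^3 dx = 7500;  ∫_0^5 -20*x^2 dx = -2500/3;
    ∫_0^5 -24*x dx = -300;  ∫_0^5 9 dx = 45.
  Sum: 22500 + 7500 − 2500/3 − 300 + 45 = 86735/3.
Adding: ||u||_{H^1}^2 = 417885/7 + 86735/3 = 1860800/21.


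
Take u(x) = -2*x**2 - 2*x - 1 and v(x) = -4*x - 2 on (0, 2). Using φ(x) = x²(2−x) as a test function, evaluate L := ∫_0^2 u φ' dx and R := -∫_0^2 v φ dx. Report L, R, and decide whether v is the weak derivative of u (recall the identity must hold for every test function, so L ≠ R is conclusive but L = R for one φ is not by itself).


LHS = 136/15, RHS = 136/15. Yes, v = u' weakly.

u(x) = -2*x**2 - 2*x - 1, classical derivative u'(x) = -4*x - 2.
φ(x) = x²(2−x), so φ'(x) = x*(4 - 3*x).
Note φ(0) = φ(2) = 0, so the boundary term u·φ vanishes.
LHS = ∫_0^2 u(x) φ'(x) dx = ∫_0^2 (6*x^4 - 2*x^3 - 5*x^2 - 4*x) dx. Term by term:
  ∫_0^2 6*x^4 dx = 192/5;  ∫_0^2 -2*x^3 dx = -8;  ∫_0^2 -5*x^2 dx = -40/3;
  ∫_0^2 -4*x dx = -8.
Sum: 192/5 − 8 − 40/3 − 8 = 136/15.
So LHS = 136/15.
∫_0^2 v(x) φ(x) dx = ∫_0^2 (4*x^4 - 6*x^3 - 4*x^2) dx. Term by term:
  ∫_0^2 4*x^4 dx = 128/5;  ∫_0^2 -6*x^3 dx = -24;  ∫_0^2 -4*x^2 dx = -32/3.
Sum: 128/5 − 24 − 32/3 = -136/15.
So RHS = -∫_0^2 v(x) φ(x) dx = 136/15.
LHS = RHS, so the identity holds for this test φ.
Moreover u is smooth here and v(x) = u'(x) = -4*x - 2 pointwise, so the identity holds for every test function. Hence v is the weak derivative of u.


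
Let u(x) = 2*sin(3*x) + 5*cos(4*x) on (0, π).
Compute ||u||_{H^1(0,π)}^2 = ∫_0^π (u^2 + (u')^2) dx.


||u||_{H^1(0,π)}^2 = -2040/7 + 465*π/2

u'(x) = -20*sin(4*x) + 6*cos(3*x).
Expand u² and (u')² and integrate term by term on (0, π), using: for integers n ≥ 1, ∫_0^π sin²(nx) dx = ∫_0^π cos²(nx) dx = π/2; for n ≠ n', ∫_0^π sin(nx)sin(n'x) dx = ∫_0^π cos(nx)cos(n'x) dx = 0; and by product-to-sum, ∫_0^π sin(nx)cos(n'x) dx = ½∫_0^π [sin((n+n')x) + sin((n−n')x)] dx, which is 0 when n+n' is even and 2n/(n²−n'²) when n+n' is odd (it need not vanish on (0, π)).
  u² squared terms: (2)²·∫sin(3x)² dx = 4·π/2 = 2*π;  (5)²·∫cos(4x)² dx = 25·π/2 = 25*π/2.
  u² cross terms: 2·(2)·(5)·∫sin(3x)·cos(4x) dx = 20·(-6/7) = -120/7.
  So ∫_0^π u² dx = 2*π + 25*π/2 − 120/7 = -120/7 + 29*π/2.
  (u')² squared terms: (-20)²·∫sin(4x)² dx = 400·π/2 = 200*π;  (6)²·∫cos(3x)² dx = 36·π/2 = 18*π.
  (u')² cross terms: 2·(-20)·(6)·∫sin(4x)·cos(3x) dx = -240·(8/7) = -1920/7.
  So ∫_0^π (u')² dx = 200*π + 18*π − 1920/7 = -1920/7 + 218*π.
||u||_{H^1}^2 = (-120/7 + 29*π/2) + (-1920/7 + 218*π) = -2040/7 + 465*π/2.


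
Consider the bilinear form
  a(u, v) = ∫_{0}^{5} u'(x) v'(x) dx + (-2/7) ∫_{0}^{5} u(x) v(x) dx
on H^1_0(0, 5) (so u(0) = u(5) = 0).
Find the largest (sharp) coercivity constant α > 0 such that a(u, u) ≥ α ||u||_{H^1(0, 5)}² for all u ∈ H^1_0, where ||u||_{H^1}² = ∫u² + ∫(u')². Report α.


α = (-50/7 + π^2)/(π^2 + 25)

Coercivity of a(·,·) on H^1_0(0, 5) means a(u, u) ≥ α ||u||_{H^1}² for every u ∈ H^1_0.
The interval has length L = 5, and Poincaré/coercivity depend only on L. Here a(u, u) = ∫(u')² + (-2/7)·∫u².
Here c = -2/7 < 0 with |c| < (π/L)² = π^2/25, so coercivity still holds. The condition a(u,u) ≥ α||u||_{H^1}² reads (1−α)∫(u')² ≥ (α−c)∫u². Any admissible α is ≤ 1 (rapidly oscillating u have ∫u²/∫(u')² → 0), and α = 1 would force 0 ≥ (1−c)∫u², impossible since c < 1; so 1−α > 0. By the sharp Poincaré inequality on H^1_0 of an interval of length L, ∫(u')² ≥ (π/L)²∫u² with equality for the first sine mode sin(π(x−x₀)/L) (x₀ the left endpoint), so the inequality holds for all u iff (1−α)(π/L)² ≥ α − c, i.e. α ≤ ((π/L)² + c)/((π/L)² + 1) = (1 + c(L/π)²)/(1 + (L/π)²). (Direct route, valid since c ≤ 0: Poincaré gives c∫u² ≥ c(L/π)²∫(u')², so a(u,u) ≥ (1 + c(L/π)²)∫(u')², while ||u||_{H^1}² ≤ (1 + (L/π)²)∫(u')²; dividing yields the same α.) With (π/L)² = π^2/25 and c = -2/7, the largest admissible constant is α = ((π/L)² + c)/((π/L)² + 1).
Simplifying, α = (-50/7 + π^2)/(π^2 + 25).


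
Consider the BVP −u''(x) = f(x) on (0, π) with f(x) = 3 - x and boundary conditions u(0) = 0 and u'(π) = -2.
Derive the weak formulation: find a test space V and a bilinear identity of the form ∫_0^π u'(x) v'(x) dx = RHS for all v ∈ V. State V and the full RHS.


V = {v ∈ H^1(0, π) : v(0) = 0} (test functions vanish at x = 0 where u is specified); weak form: ∫_0^π u'v' dx = ∫_0^π (3 - x) v dx − 2·v(π) for all v ∈ V.

Multiply both sides by a test function v and integrate from 0 to π:
  ∫_0^π −u''(x) v(x) dx = ∫_0^π f(x) v(x) dx.
Integrate the LHS by parts once:
  ∫_0^π −u'' v dx = −[u'(x) v(x)]_0^π + ∫_0^π u'(x) v'(x) dx.
Thus ∫_0^π u'(x) v'(x) dx = ∫_0^π f(x) v(x) dx + [u'(x) v(x)]_0^π.
Choose V so that boundary terms are either known or forced to vanish.
Mixed BC: u(0) = 0 (Dirichlet) and u'(π) = -2 (Neumann). Define V = {v ∈ H^1(0, π) : v(0) = 0}. Then [u' v]_0^π = u'(π)·v(π) − u'(0)·0 = − 2·v(π).
Weak formulation: find u (satisfying any essential BC) such that ∫_0^π u'(x) v'(x) dx = ∫_0^π f v dx − 2·v(π) for all v ∈ V (Dirichlet at 0 absorbed into V; Neumann datum at x = π contributes the boundary term).
Substituting f(x) = 3 - x, the right-hand side is ∫_0^π (3 - x) v dx − 2·v(π).


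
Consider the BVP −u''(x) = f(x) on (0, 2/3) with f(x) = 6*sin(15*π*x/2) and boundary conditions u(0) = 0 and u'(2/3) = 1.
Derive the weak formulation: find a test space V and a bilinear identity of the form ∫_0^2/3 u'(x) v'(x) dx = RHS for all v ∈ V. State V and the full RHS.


V = {v ∈ H^1(0, 2/3) : v(0) = 0} (test functions vanish at x = 0 where u is specified); weak form: ∫_0^2/3 u'v' dx = ∫_0^2/3 (6*sin(15*π*x/2)) v dx + v(2/3) for all v ∈ V.

Multiply both sides by a test function v and integrate from 0 to 2/3:
  ∫_0^2/3 −u''(x) v(x) dx = ∫_0^2/3 f(x) v(x) dx.
Integrate the LHS by parts once:
  ∫_0^2/3 −u'' v dx = −[u'(x) v(x)]_0^2/3 + ∫_0^2/3 u'(x) v'(x) dx.
Thus ∫_0^2/3 u'(x) v'(x) dx = ∫_0^2/3 f(x) v(x) dx + [u'(x) v(x)]_0^2/3.
Choose V so that boundary terms are either known or forced to vanish.
Mixed BC: u(0) = 0 (Dirichlet) and u'(2/3) = 1 (Neumann). Define V = {v ∈ H^1(0, 2/3) : v(0) = 0}. Then [u' v]_0^2/3 = u'(2/3)·v(2/3) − u'(0)·0 = v(2/3).
Weak formulation: find u (satisfying any essential BC) such that ∫_0^2/3 u'(x) v'(x) dx = ∫_0^2/3 f v dx + v(2/3) for all v ∈ V (Dirichlet at 0 absorbed into V; Neumann datum at x = 2/3 contributes the boundary term).
Substituting f(x) = 6*sin(15*π*x/2), the right-hand side is ∫_0^2/3 (6*sin(15*π*x/2)) v dx + v(2/3).


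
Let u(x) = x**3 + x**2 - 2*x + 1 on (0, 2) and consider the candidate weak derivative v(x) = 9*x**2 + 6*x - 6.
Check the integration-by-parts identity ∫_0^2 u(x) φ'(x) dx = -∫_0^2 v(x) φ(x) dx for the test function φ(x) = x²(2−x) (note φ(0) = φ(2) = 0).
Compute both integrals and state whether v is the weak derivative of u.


LHS = -104/15, RHS = -104/5. No, v is not the weak derivative of u.

u(x) = x**3 + x**2 - 2*x + 1, classical derivative u'(x) = 3*x**2 + 2*x - 2.
φ(x) = x²(2−x), so φ'(x) = x*(4 - 3*x).
Note φ(0) = φ(2) = 0, so the boundary term u·φ vanishes.
LHS = ∫_0^2 u(x) φ'(x) dx = ∫_0^2 (-3*x^5 + x^4 + 10*x^3 - 11*x^2 + 4*x) dx. Term by term:
  ∫_0^2 -3*x^5 dx = -32;  ∫_0^2 x^4 dx = 32/5;  ∫_0^2 10*x^3 dx = 40;
  ∫_0^2 -11*x^2 dx = -88/3;  ∫_0^2 4*x dx = 8.
Sum: -32 + 32/5 + 40 − 88/3 + 8 = -104/15.
So LHS = -104/15.
∫_0^2 v(x) φ(x) dx = ∫_0^2 (-9*x^5 + 12*x^4 + 18*x^3 - 12*x^2) dx. Term by term:
  ∫_0^2 -9*x^5 dx = -96;  ∫_0^2 12*x^4 dx = 384/5;  ∫_0^2 18*x^3 dx = 72;
  ∫_0^2 -12*x^2 dx = -32.
Sum: -96 + 384/5 + 72 − 32 = 104/5.
So RHS = -∫_0^2 v(x) φ(x) dx = -104/5.
LHS − RHS = 208/15 ≠ 0, so the identity fails.
(For a valid weak derivative the identity must hold for EVERY test function, in particular this one. The failure shows v is NOT the weak derivative of u.)
Correct weak derivative would be u'(x) = 3*x**2 + 2*x - 2.


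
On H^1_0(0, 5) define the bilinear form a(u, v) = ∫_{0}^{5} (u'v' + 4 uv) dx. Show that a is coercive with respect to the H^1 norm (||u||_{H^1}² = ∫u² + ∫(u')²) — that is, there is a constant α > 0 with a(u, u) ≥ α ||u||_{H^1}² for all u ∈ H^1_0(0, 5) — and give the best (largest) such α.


α = 1

Coercivity of a(·,·) on H^1_0(0, 5) means a(u, u) ≥ α ||u||_{H^1}² for every u ∈ H^1_0.
The interval has length L = 5, and Poincaré/coercivity depend only on L. Here a(u, u) = ∫(u')² + (4)·∫u².
Here c = 4 ≥ 1, so a(u,u) = ∫(u')² + c∫u² ≥ ∫(u')² + ∫u² = ||u||_{H^1}², i.e. α = 1 works. No larger α is possible: a(u,u) ≥ α||u||_{H^1}² means (1−α)∫(u')² ≥ (α−c)∫u², and for the modes u_n = sin(nπ(x−x₀)/L) (x₀ the left endpoint) one has ∫u_n²/∫(u_n')² = (L/(nπ))² → 0, so a(u_n,u_n)/||u_n||_{H^1}² → 1. Hence the optimal constant is α = 1.
Therefore α = 1.


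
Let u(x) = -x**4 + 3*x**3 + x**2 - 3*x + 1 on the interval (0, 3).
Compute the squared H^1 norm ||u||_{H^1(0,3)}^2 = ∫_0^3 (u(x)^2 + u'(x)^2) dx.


||u||_{H^1}^2 = 29499/140

The H^1 norm (squared) on an interval (0, L) is
  ||u||_{H^1}^2 = ∫_0^L u(x)^2 dx + ∫_0^L u'(x)^2 dx.
Compute u'(x) = -4*x**3 + 9*x**2 + 2*x - 3.
Then u(x)^2 = x**8 - 6*x**7 + 7*x**6 + 12*x**5 - 19*x**4 + 11*x**2 - 6*x + 1 and u'(x)^2 = 16*x**6 - 72*x**5 + 65*x**4 + 60*x**3 - 50*x**2 - 12*x + 9.
Integrate each monomial from 0 to 3 using ∫_0^3 c·x^n dx = c·3^(n+1)/(n+1):
  ∫_0^3 u(x)^2 dx = ∫_0^3 (x^8 - 6*x^7 + 7*x^6 + 12*x^5 - 19*x^4 + 11*x^2 - 6*x + 1) dx. Term by term:
    ∫_0^3 x^8 dx = 2187;  ∫_0^3 -6*x^7 dx = -19683/4;  ∫_0^3 7*x^6 dx = 2187;
    ∫_0^3 12*x^5 dx = 1458;  ∫_0^3 -19*x^4 dx = -4617/5;  ∫_0^3 11*x^2 dx = 99;
    ∫_0^3 -6*x dx = -27;  ∫_0^3 1 dx = 3.
  Sum: 2187 − 19683/4 + 2187 + 1458 − 4617/5 + 99 − 27 + 3 = 1257/20.
  ∫_0^3 u'(x)^2 dx = ∫_0^3 (16*x^6 - 72*x^5 + 65*x^4 + 60*x^3 - 50*x^2 - 12*x + 9) dx. Term by term:
    ∫_0^3 16*x^6 dx = 34992/7;  ∫_0^3 -72*x^5 dx = -8748;  ∫_0^3 65*x^4 dx = 3159;
    ∫_0^3 60*x^3 dx = 1215;  ∫_0^3 -50*x^2 dx = -450;  ∫_0^3 -12*x dx = -54;
    ∫_0^3 9 dx = 27.
  Sum: 34992/7 − 8748 + 3159 + 1215 − 450 − 54 + 27 = 1035/7.
Adding: ||u||_{H^1}^2 = 1257/20 + 1035/7 = 29499/140.


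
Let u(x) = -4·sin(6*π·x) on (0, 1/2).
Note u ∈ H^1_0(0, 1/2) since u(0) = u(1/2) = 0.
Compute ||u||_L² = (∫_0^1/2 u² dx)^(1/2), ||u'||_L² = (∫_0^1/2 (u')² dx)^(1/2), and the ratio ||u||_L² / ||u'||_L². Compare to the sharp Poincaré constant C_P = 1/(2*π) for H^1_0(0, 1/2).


||u||_L² / ||u'||_L² = 1/(6*π) < C_P = 1/(2*π).

u(x) = -4·sin(6*π·x), so u'(x) = -24*π*cos(6*π*x).
Writing u(x) = A·sin(kπx/L) with A = -4 and k = 3, use ∫_0^L sin²(kπx/L) dx = L/2 and ∫_0^L cos²(kπx/L) dx = L/2.
u² = 16·sin²(6*π·x) and (u')² = 576*π^2·cos²(6*π·x), and each of sin², cos² integrates to L/2 = 1/4 over (0, 1/2).
∫_0^1/2 u² dx = 4, so ||u||_L² = 2.
∫_0^1/2 (u')² dx = 144*π^2, so ||u'||_L² = 12*π.
Ratio ||u||_L² / ||u'||_L² = 1/(6*π).
Sharp Poincaré constant on H^1_0(0, 1/2) is C_P = L/π = 1/(2*π), achieved by sin(2*π·x).
This is the k = 3 harmonic; the ratio L/(kπ) is strictly less than C_P = L/π, consistent with the sharp inequality ||u||_L² ≤ C_P ||u'||_L².


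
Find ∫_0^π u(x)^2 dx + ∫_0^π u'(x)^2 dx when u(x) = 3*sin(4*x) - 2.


||u||_{H^1(0,π)}^2 = 161*π/2

u'(x) = 12*cos(4*x).
Expand u² and (u')² and integrate term by term on (0, π), using: for integers n ≥ 1, ∫_0^π sin²(nx) dx = ∫_0^π cos²(nx) dx = π/2; for n ≠ n', ∫_0^π sin(nx)sin(n'x) dx = ∫_0^π cos(nx)cos(n'x) dx = 0; and by product-to-sum, ∫_0^π sin(nx)cos(n'x) dx = ½∫_0^π [sin((n+n')x) + sin((n−n')x)] dx, which is 0 when n+n' is even and 2n/(n²−n'²) when n+n' is odd (it need not vanish on (0, π)). For the constant mode: ∫_0^π 1 dx = π, ∫_0^π cos(nx) dx = 0, ∫_0^π sin(nx) dx = (1−(−1)^n)/n.
  u² squared terms: (-2)²·∫1 dx = 4·π = 4*π;  (3)²·∫sin(4x)² dx = 9·π/2 = 9*π/2.
  u² cross terms: 2·(-2)·(3)·∫1·sin(4x) dx = -12·(0) = 0.
  So ∫_0^π u² dx = 4*π + 9*π/2 + 0 = 17*π/2.
  (u')² squared terms: (12)²·∫cos(4x)² dx = 144·π/2 = 72*π.
  So ∫_0^π (u')² dx = 72*π.
||u||_{H^1}^2 = (17*π/2) + (72*π) = 161*π/2.


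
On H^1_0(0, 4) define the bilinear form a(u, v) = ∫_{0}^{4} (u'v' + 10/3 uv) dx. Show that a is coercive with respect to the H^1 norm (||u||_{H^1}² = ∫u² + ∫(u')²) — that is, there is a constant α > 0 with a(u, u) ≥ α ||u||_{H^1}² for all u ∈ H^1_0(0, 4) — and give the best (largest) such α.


α = 1

Coercivity of a(·,·) on H^1_0(0, 4) means a(u, u) ≥ α ||u||_{H^1}² for every u ∈ H^1_0.
The interval has length L = 4, and Poincaré/coercivity depend only on L. Here a(u, u) = ∫(u')² + (10/3)·∫u².
Here c = 10/3 ≥ 1, so a(u,u) = ∫(u')² + c∫u² ≥ ∫(u')² + ∫u² = ||u||_{H^1}², i.e. α = 1 works. No larger α is possible: a(u,u) ≥ α||u||_{H^1}² means (1−α)∫(u')² ≥ (α−c)∫u², and for the modes u_n = sin(nπ(x−x₀)/L) (x₀ the left endpoint) one has ∫u_n²/∫(u_n')² = (L/(nπ))² → 0, so a(u_n,u_n)/||u_n||_{H^1}² → 1. Hence the optimal constant is α = 1.
Therefore α = 1.


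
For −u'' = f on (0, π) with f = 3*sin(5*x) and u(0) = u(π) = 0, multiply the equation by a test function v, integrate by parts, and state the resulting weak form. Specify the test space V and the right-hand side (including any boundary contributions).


V = H^1_0(0, π) (so v(0) = v(π) = 0); weak form: ∫_0^π u'v' dx = ∫_0^π (3*sin(5*x)) v dx for all v ∈ V.

Multiply both sides by a test function v and integrate from 0 to π:
  ∫_0^π −u''(x) v(x) dx = ∫_0^π f(x) v(x) dx.
Integrate the LHS by parts once:
  ∫_0^π −u'' v dx = −[u'(x) v(x)]_0^π + ∫_0^π u'(x) v'(x) dx.
Thus ∫_0^π u'(x) v'(x) dx = ∫_0^π f(x) v(x) dx + [u'(x) v(x)]_0^π.
Choose V so that boundary terms are either known or forced to vanish.
u is Dirichlet: u(0) = u(π) = 0. Let V = H^1_0(0, π); then v(0) = v(π) = 0, and [u' v]_0^π = 0.
Weak formulation: find u (satisfying any essential BC) such that ∫_0^π u'(x) v'(x) dx = ∫_0^π f v dx for all v ∈ V.
Substituting f(x) = 3*sin(5*x), the right-hand side is ∫_0^π (3*sin(5*x)) v dx.


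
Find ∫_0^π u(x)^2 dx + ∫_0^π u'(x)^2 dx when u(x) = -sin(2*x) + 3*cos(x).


||u||_{H^1(0,π)}^2 = -16 + 23*π/2

u'(x) = -3*sin(x) - 2*cos(2*x).
Expand u² and (u')² and integrate term by term on (0, π), using: for integers n ≥ 1, ∫_0^π sin²(nx) dx = ∫_0^π cos²(nx) dx = π/2; for n ≠ n', ∫_0^π sin(nx)sin(n'x) dx = ∫_0^π cos(nx)cos(n'x) dx = 0; and by product-to-sum, ∫_0^π sin(nx)cos(n'x) dx = ½∫_0^π [sin((n+n')x) + sin((n−n')x)] dx, which is 0 when n+n' is even and 2n/(n²−n'²) when n+n' is odd (it need not vanish on (0, π)).
  u² squared terms: (-1)²·∫sin(2x)² dx = 1·π/2 = π/2;  (3)²·∫cos(x)² dx = 9·π/2 = 9*π/2.
  u² cross terms: 2·(-1)·(3)·∫sin(2x)·cos(x) dx = -6·(4/3) = -8.
  So ∫_0^π u² dx = π/2 + 9*π/2 − 8 = -8 + 5*π.
  (u')² squared terms: (-3)²·∫sin(x)² dx = 9·π/2 = 9*π/2;  (-2)²·∫cos(2x)² dx = 4·π/2 = 2*π.
  (u')² cross terms: 2·(-3)·(-2)·∫sin(x)·cos(2x) dx = 12·(-2/3) = -8.
  So ∫_0^π (u')² dx = 9*π/2 + 2*π − 8 = -8 + 13*π/2.
||u||_{H^1}^2 = (-8 + 5*π) + (-8 + 13*π/2) = -16 + 23*π/2.


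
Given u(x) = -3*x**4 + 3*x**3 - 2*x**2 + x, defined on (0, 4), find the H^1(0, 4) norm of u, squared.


||u||_{H^1}^2 = 39240868/105

The H^1 norm (squared) on an interval (0, L) is
  ||u||_{H^1}^2 = ∫_0^L u(x)^2 dx + ∫_0^L u'(x)^2 dx.
Compute u'(x) = -12*x**3 + 9*x**2 - 4*x + 1.
Then u(x)^2 = 9*x**8 - 18*x**7 + 21*x**6 - 18*x**5 + 10*x**4 - 4*x**3 + x**2 and u'(x)^2 = 144*x**6 - 216*x**5 + 177*x**4 - 96*x**3 + 34*x**2 - 8*x + 1.
Integrate each monomial from 0 to 4 using ∫_0^4 c·x^n dx = c·4^(n+1)/(n+1):
  ∫_0^4 u(x)^2 dx = ∫_0^4 (9*x^8 - 18*x^7 + 21*x^6 - 18*x^5 + 10*x^4 - 4*x^3 + x^2) dx. Term by term:
    ∫_0^4 9*x^8 dx = 262144;  ∫_0^4 -18*x^7 dx = -147456;  ∫_0^4 21*x^6 dx = 49152;
    ∫_0^4 -18*x^5 dx = -12288;  ∫_0^4 10*x^4 dx = 2048;  ∫_0^4 -4*x^3 dx = -256;
    ∫_0^4 x^2 dx = 64/3.
  Sum: 262144 − 147456 + 49152 − 12288 + 2048 − 256 + 64/3 = 460096/3.
  ∫_0^4 u'(x)^2 dx = ∫_0^4 (144*x^6 - 216*x^5 + 177*x^4 - 96*x^3 + 34*x^2 - 8*x + 1) dx. Term by term:
    ∫_0^4 144*x^6 dx = 2359296/7;  ∫_0^4 -216*x^5 dx = -147456;  ∫_0^4 177*x^4 dx = 181248/5;
    ∫_0^4 -96*x^3 dx = -6144;  ∫_0^4 34*x^2 dx = 2176/3;  ∫_0^4 -8*x dx = -64;
    ∫_0^4 1 dx = 4.
  Sum: 2359296/7 − 147456 + 181248/5 − 6144 + 2176/3 − 64 + 4 = 23137508/105.
Adding: ||u||_{H^1}^2 = 460096/3 + 23137508/105 = 39240868/105.


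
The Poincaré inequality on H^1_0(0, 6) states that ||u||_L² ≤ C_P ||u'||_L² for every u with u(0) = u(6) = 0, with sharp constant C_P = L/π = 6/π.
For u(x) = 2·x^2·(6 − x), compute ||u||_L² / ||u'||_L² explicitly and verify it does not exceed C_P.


||u||_L² / ||u'||_L² = 3*sqrt(14)/7 < C_P = 6/π.

u(x) = 2·x^2·(6 − x), so u'(x) = 6*x*(4 - x).
u(x) = 2·x^2·(6 − x) vanishes at x = 0 and x = 6, so u ∈ H^1_0(0, 6). Differentiate via the product rule and integrate the resulting polynomials term by term.
  ∫_0^6 u² dx = ∫_0^6 (4*x^6 - 48*x^5 + 144*x^4) dx. Term by term:
    ∫_0^6 4*x^6 dx = 1119744/7;  ∫_0^6 -48*x^5 dx = -373248;  ∫_0^6 144*x^4 dx = 1119744/5.
  Sum: 1119744/7 − 373248 + 1119744/5 = 373248/35.
  ∫_0^6 (u')² dx = ∫_0^6 (36*x^4 - 288*x^3 + 576*x^2) dx. Term by term:
    ∫_0^6 36*x^4 dx = 279936/5;  ∫_0^6 -288*x^3 dx = -93312;  ∫_0^6 576*x^2 dx = 41472.
  Sum: 279936/5 − 93312 + 41472 = 20736/5.
∫_0^6 u² dx = 373248/35, so ||u||_L² = 432*sqrt(70)/35.
∫_0^6 (u')² dx = 20736/5, so ||u'||_L² = 144*sqrt(5)/5.
Ratio ||u||_L² / ||u'||_L² = 3*sqrt(14)/7.
Sharp Poincaré constant on H^1_0(0, 6) is C_P = L/π = 6/π, achieved by sin(π/6·x).
A polynomial bump cannot attain the sharp Poincaré constant (only the first sine eigenfunction does), so the ratio is strictly less than C_P, consistent with ||u||_L² ≤ C_P ||u'||_L².


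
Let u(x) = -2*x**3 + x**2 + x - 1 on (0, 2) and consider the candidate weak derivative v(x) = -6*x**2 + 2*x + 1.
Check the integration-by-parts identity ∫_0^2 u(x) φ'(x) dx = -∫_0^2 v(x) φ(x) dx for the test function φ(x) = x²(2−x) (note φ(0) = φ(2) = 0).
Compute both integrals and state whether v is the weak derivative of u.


LHS = 124/15, RHS = 124/15. Yes, v = u' weakly.

u(x) = -2*x**3 + x**2 + x - 1, classical derivative u'(x) = -6*x**2 + 2*x + 1.
φ(x) = x²(2−x), so φ'(x) = x*(4 - 3*x).
Note φ(0) = φ(2) = 0, so the boundary term u·φ vanishes.
LHS = ∫_0^2 u(x) φ'(x) dx = ∫_0^2 (6*x^5 - 11*x^4 + x^3 + 7*x^2 - 4*x) dx. Term by term:
  ∫_0^2 6*x^5 dx = 64;  ∫_0^2 -11*x^4 dx = -352/5;  ∫_0^2 x^3 dx = 4;
  ∫_0^2 7*x^2 dx = 56/3;  ∫_0^2 -4*x dx = -8.
Sum: 64 − 352/5 + 4 + 56/3 − 8 = 124/15.
So LHS = 124/15.
∫_0^2 v(x) φ(x) dx = ∫_0^2 (6*x^5 - 14*x^4 + 3*x^3 + 2*x^2) dx. Term by term:
  ∫_0^2 6*x^5 dx = 64;  ∫_0^2 -14*x^4 dx = -448/5;  ∫_0^2 3*x^3 dx = 12;
  ∫_0^2 2*x^2 dx = 16/3.
Sum: 64 − 448/5 + 12 + 16/3 = -124/15.
So RHS = -∫_0^2 v(x) φ(x) dx = 124/15.
LHS = RHS, so the identity holds for this test φ.
Moreover u is smooth here and v(x) = u'(x) = -6*x**2 + 2*x + 1 pointwise, so the identity holds for every test function. Hence v is the weak derivative of u.


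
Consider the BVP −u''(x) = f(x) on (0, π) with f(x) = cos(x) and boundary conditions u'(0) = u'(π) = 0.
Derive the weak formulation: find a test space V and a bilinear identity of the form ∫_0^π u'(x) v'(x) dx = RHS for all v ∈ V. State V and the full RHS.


V = H^1(0, π) (no boundary constraint on v; u is determined up to an additive constant); weak form: ∫_0^π u'v' dx = ∫_0^π (cos(x)) v dx for all v ∈ V.

Multiply both sides by a test function v and integrate from 0 to π:
  ∫_0^π −u''(x) v(x) dx = ∫_0^π f(x) v(x) dx.
Integrate the LHS by parts once:
  ∫_0^π −u'' v dx = −[u'(x) v(x)]_0^π + ∫_0^π u'(x) v'(x) dx.
Thus ∫_0^π u'(x) v'(x) dx = ∫_0^π f(x) v(x) dx + [u'(x) v(x)]_0^π.
Choose V so that boundary terms are either known or forced to vanish.
u has homogeneous Neumann: u'(0) = u'(π) = 0. So [u' v]_0^π = 0·v(π) − 0·v(0) = 0 for any v; take V = H^1(0, π).
Weak formulation: find u (satisfying any essential BC) such that ∫_0^π u'(x) v'(x) dx = ∫_0^π f v dx for all v ∈ V (homogeneous Neumann, so boundary terms vanish).
Substituting f(x) = cos(x), the right-hand side is ∫_0^π (cos(x)) v dx.
Compatibility check (pure Neumann): taking v ≡ 1 ∈ V gives 0 = ∫_0^π f dx + (0) − (0), i.e. ∫_0^π f dx must equal u'(0) − u'(π) = 0. Indeed ∫_0^π (cos(x)) dx = 0, so the data are compatible. The solution is then unique only up to an additive constant (fix it e.g. by requiring ∫_0^π u dx = 0).


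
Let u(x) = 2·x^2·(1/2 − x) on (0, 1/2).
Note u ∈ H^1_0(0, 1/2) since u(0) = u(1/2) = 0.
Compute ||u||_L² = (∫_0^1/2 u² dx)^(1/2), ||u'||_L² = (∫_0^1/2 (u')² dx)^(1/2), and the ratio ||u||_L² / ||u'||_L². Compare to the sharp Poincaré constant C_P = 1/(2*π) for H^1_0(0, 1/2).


||u||_L² / ||u'||_L² = sqrt(14)/28 < C_P = 1/(2*π).

u(x) = 2·x^2·(1/2 − x), so u'(x) = 2*x*(1 - 3*x).
u(x) = 2·x^2·(1/2 − x) vanishes at x = 0 and x = 1/2, so u ∈ H^1_0(0, 1/2). Differentiate via the product rule and integrate the resulting polynomials term by term.
  ∫_0^1/2 u² dx = ∫_0^1/2 (4*x^6 - 4*x^5 + x^4) dx. Term by term:
    ∫_0^1/2 4*x^6 dx = 1/224;  ∫_0^1/2 -4*x^5 dx = -1/96;  ∫_0^1/2 x^4 dx = 1/160.
  Sum: 1/224 − 1/96 + 1/160 = 1/3360.
  ∫_0^1/2 (u')² dx = ∫_0^1/2 (36*x^4 - 24*x^3 + 4*x^2) dx. Term by term:
    ∫_0^1/2 36*x^4 dx = 9/40;  ∫_0^1/2 -24*x^3 dx = -3/8;  ∫_0^1/2 4*x^2 dx = 1/6.
  Sum: 9/40 − 3/8 + 1/6 = 1/60.
∫_0^1/2 u² dx = 1/3360, so ||u||_L² = sqrt(210)/840.
∫_0^1/2 (u')² dx = 1/60, so ||u'||_L² = sqrt(15)/30.
Ratio ||u||_L² / ||u'||_L² = sqrt(14)/28.
Sharp Poincaré constant on H^1_0(0, 1/2) is C_P = L/π = 1/(2*π), achieved by sin(2*π·x).
A polynomial bump cannot attain the sharp Poincaré constant (only the first sine eigenfunction does), so the ratio is strictly less than C_P, consistent with ||u||_L² ≤ C_P ||u'||_L².


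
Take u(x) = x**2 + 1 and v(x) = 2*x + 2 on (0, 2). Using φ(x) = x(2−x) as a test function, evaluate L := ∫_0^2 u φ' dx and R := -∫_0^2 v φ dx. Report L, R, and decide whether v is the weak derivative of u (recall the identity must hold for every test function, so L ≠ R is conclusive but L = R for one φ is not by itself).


LHS = -8/3, RHS = -16/3. No, v is not the weak derivative of u.

u(x) = x**2 + 1, classical derivative u'(x) = 2*x.
φ(x) = x(2−x), so φ'(x) = 2 - 2*x.
Note φ(0) = φ(2) = 0, so the boundary term u·φ vanishes.
LHS = ∫_0^2 u(x) φ'(x) dx = ∫_0^2 (-2*x^3 + 2*x^2 - 2*x + 2) dx. Term by term:
  ∫_0^2 -2*x^3 dx = -8;  ∫_0^2 2*x^2 dx = 16/3;  ∫_0^2 -2*x dx = -4;
  ∫_0^2 2 dx = 4.
Sum: -8 + 16/3 − 4 + 4 = -8/3.
So LHS = -8/3.
∫_0^2 v(x) φ(x) dx = ∫_0^2 (-2*x^3 + 2*x^2 + 4*x) dx. Term by term:
  ∫_0^2 -2*x^3 dx = -8;  ∫_0^2 2*x^2 dx = 16/3;  ∫_0^2 4*x dx = 8.
Sum: -8 + 16/3 + 8 = 16/3.
So RHS = -∫_0^2 v(x) φ(x) dx = -16/3.
LHS − RHS = 8/3 ≠ 0, so the identity fails.
(For a valid weak derivative the identity must hold for EVERY test function, in particular this one. The failure shows v is NOT the weak derivative of u.)
Correct weak derivative would be u'(x) = 2*x.
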